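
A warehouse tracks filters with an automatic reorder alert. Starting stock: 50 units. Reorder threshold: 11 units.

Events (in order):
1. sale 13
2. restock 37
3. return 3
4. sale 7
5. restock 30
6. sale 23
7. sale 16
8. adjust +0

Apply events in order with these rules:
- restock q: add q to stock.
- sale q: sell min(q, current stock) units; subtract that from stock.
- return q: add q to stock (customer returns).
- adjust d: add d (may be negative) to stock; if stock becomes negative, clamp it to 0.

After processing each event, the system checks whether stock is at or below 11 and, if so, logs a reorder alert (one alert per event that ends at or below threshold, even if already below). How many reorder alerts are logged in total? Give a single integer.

Answer: 0

Derivation:
Processing events:
Start: stock = 50
  Event 1 (sale 13): sell min(13,50)=13. stock: 50 - 13 = 37. total_sold = 13
  Event 2 (restock 37): 37 + 37 = 74
  Event 3 (return 3): 74 + 3 = 77
  Event 4 (sale 7): sell min(7,77)=7. stock: 77 - 7 = 70. total_sold = 20
  Event 5 (restock 30): 70 + 30 = 100
  Event 6 (sale 23): sell min(23,100)=23. stock: 100 - 23 = 77. total_sold = 43
  Event 7 (sale 16): sell min(16,77)=16. stock: 77 - 16 = 61. total_sold = 59
  Event 8 (adjust +0): 61 + 0 = 61
Final: stock = 61, total_sold = 59

Checking against threshold 11:
  After event 1: stock=37 > 11
  After event 2: stock=74 > 11
  After event 3: stock=77 > 11
  After event 4: stock=70 > 11
  After event 5: stock=100 > 11
  After event 6: stock=77 > 11
  After event 7: stock=61 > 11
  After event 8: stock=61 > 11
Alert events: []. Count = 0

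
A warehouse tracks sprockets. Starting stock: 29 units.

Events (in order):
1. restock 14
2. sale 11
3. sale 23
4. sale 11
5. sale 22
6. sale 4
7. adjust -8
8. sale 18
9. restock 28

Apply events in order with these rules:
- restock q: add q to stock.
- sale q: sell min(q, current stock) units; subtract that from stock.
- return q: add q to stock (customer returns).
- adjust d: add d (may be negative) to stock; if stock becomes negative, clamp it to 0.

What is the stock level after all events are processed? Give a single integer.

Processing events:
Start: stock = 29
  Event 1 (restock 14): 29 + 14 = 43
  Event 2 (sale 11): sell min(11,43)=11. stock: 43 - 11 = 32. total_sold = 11
  Event 3 (sale 23): sell min(23,32)=23. stock: 32 - 23 = 9. total_sold = 34
  Event 4 (sale 11): sell min(11,9)=9. stock: 9 - 9 = 0. total_sold = 43
  Event 5 (sale 22): sell min(22,0)=0. stock: 0 - 0 = 0. total_sold = 43
  Event 6 (sale 4): sell min(4,0)=0. stock: 0 - 0 = 0. total_sold = 43
  Event 7 (adjust -8): 0 + -8 = 0 (clamped to 0)
  Event 8 (sale 18): sell min(18,0)=0. stock: 0 - 0 = 0. total_sold = 43
  Event 9 (restock 28): 0 + 28 = 28
Final: stock = 28, total_sold = 43

Answer: 28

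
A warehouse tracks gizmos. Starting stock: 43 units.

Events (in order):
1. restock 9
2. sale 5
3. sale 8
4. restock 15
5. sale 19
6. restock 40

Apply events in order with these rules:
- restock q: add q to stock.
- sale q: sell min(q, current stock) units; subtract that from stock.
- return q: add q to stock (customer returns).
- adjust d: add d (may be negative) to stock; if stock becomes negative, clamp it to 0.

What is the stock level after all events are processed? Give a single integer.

Answer: 75

Derivation:
Processing events:
Start: stock = 43
  Event 1 (restock 9): 43 + 9 = 52
  Event 2 (sale 5): sell min(5,52)=5. stock: 52 - 5 = 47. total_sold = 5
  Event 3 (sale 8): sell min(8,47)=8. stock: 47 - 8 = 39. total_sold = 13
  Event 4 (restock 15): 39 + 15 = 54
  Event 5 (sale 19): sell min(19,54)=19. stock: 54 - 19 = 35. total_sold = 32
  Event 6 (restock 40): 35 + 40 = 75
Final: stock = 75, total_sold = 32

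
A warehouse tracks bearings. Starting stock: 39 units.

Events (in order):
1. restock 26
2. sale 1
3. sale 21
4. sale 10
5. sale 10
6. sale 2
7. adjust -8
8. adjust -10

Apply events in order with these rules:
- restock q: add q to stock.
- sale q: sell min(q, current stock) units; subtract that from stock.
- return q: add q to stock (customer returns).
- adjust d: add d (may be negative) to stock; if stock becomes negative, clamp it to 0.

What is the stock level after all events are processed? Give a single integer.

Processing events:
Start: stock = 39
  Event 1 (restock 26): 39 + 26 = 65
  Event 2 (sale 1): sell min(1,65)=1. stock: 65 - 1 = 64. total_sold = 1
  Event 3 (sale 21): sell min(21,64)=21. stock: 64 - 21 = 43. total_sold = 22
  Event 4 (sale 10): sell min(10,43)=10. stock: 43 - 10 = 33. total_sold = 32
  Event 5 (sale 10): sell min(10,33)=10. stock: 33 - 10 = 23. total_sold = 42
  Event 6 (sale 2): sell min(2,23)=2. stock: 23 - 2 = 21. total_sold = 44
  Event 7 (adjust -8): 21 + -8 = 13
  Event 8 (adjust -10): 13 + -10 = 3
Final: stock = 3, total_sold = 44

Answer: 3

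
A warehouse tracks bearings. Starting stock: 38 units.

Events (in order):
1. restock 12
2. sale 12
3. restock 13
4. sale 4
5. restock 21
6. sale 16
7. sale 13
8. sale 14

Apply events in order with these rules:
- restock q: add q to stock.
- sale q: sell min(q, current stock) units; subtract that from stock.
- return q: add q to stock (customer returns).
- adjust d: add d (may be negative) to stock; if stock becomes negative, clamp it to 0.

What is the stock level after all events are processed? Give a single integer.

Answer: 25

Derivation:
Processing events:
Start: stock = 38
  Event 1 (restock 12): 38 + 12 = 50
  Event 2 (sale 12): sell min(12,50)=12. stock: 50 - 12 = 38. total_sold = 12
  Event 3 (restock 13): 38 + 13 = 51
  Event 4 (sale 4): sell min(4,51)=4. stock: 51 - 4 = 47. total_sold = 16
  Event 5 (restock 21): 47 + 21 = 68
  Event 6 (sale 16): sell min(16,68)=16. stock: 68 - 16 = 52. total_sold = 32
  Event 7 (sale 13): sell min(13,52)=13. stock: 52 - 13 = 39. total_sold = 45
  Event 8 (sale 14): sell min(14,39)=14. stock: 39 - 14 = 25. total_sold = 59
Final: stock = 25, total_sold = 59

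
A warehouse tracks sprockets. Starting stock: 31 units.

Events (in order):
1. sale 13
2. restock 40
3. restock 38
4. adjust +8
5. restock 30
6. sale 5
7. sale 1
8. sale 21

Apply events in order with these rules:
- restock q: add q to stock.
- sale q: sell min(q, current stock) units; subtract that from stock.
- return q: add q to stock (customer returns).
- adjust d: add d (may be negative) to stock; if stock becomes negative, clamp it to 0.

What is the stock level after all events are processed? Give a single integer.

Answer: 107

Derivation:
Processing events:
Start: stock = 31
  Event 1 (sale 13): sell min(13,31)=13. stock: 31 - 13 = 18. total_sold = 13
  Event 2 (restock 40): 18 + 40 = 58
  Event 3 (restock 38): 58 + 38 = 96
  Event 4 (adjust +8): 96 + 8 = 104
  Event 5 (restock 30): 104 + 30 = 134
  Event 6 (sale 5): sell min(5,134)=5. stock: 134 - 5 = 129. total_sold = 18
  Event 7 (sale 1): sell min(1,129)=1. stock: 129 - 1 = 128. total_sold = 19
  Event 8 (sale 21): sell min(21,128)=21. stock: 128 - 21 = 107. total_sold = 40
Final: stock = 107, total_sold = 40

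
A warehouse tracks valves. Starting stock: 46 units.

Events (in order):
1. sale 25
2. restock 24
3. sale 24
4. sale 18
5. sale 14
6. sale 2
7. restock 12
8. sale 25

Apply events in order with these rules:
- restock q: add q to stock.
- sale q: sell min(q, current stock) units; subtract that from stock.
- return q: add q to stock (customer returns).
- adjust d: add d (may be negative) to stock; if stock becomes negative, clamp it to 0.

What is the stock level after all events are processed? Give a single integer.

Processing events:
Start: stock = 46
  Event 1 (sale 25): sell min(25,46)=25. stock: 46 - 25 = 21. total_sold = 25
  Event 2 (restock 24): 21 + 24 = 45
  Event 3 (sale 24): sell min(24,45)=24. stock: 45 - 24 = 21. total_sold = 49
  Event 4 (sale 18): sell min(18,21)=18. stock: 21 - 18 = 3. total_sold = 67
  Event 5 (sale 14): sell min(14,3)=3. stock: 3 - 3 = 0. total_sold = 70
  Event 6 (sale 2): sell min(2,0)=0. stock: 0 - 0 = 0. total_sold = 70
  Event 7 (restock 12): 0 + 12 = 12
  Event 8 (sale 25): sell min(25,12)=12. stock: 12 - 12 = 0. total_sold = 82
Final: stock = 0, total_sold = 82

Answer: 0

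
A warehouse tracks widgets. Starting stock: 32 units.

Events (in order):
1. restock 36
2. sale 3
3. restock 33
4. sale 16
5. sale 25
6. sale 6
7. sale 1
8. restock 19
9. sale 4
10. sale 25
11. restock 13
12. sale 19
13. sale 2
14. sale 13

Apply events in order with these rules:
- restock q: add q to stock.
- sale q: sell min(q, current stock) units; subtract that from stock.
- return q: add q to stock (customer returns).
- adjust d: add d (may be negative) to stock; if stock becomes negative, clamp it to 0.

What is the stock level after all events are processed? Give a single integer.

Answer: 19

Derivation:
Processing events:
Start: stock = 32
  Event 1 (restock 36): 32 + 36 = 68
  Event 2 (sale 3): sell min(3,68)=3. stock: 68 - 3 = 65. total_sold = 3
  Event 3 (restock 33): 65 + 33 = 98
  Event 4 (sale 16): sell min(16,98)=16. stock: 98 - 16 = 82. total_sold = 19
  Event 5 (sale 25): sell min(25,82)=25. stock: 82 - 25 = 57. total_sold = 44
  Event 6 (sale 6): sell min(6,57)=6. stock: 57 - 6 = 51. total_sold = 50
  Event 7 (sale 1): sell min(1,51)=1. stock: 51 - 1 = 50. total_sold = 51
  Event 8 (restock 19): 50 + 19 = 69
  Event 9 (sale 4): sell min(4,69)=4. stock: 69 - 4 = 65. total_sold = 55
  Event 10 (sale 25): sell min(25,65)=25. stock: 65 - 25 = 40. total_sold = 80
  Event 11 (restock 13): 40 + 13 = 53
  Event 12 (sale 19): sell min(19,53)=19. stock: 53 - 19 = 34. total_sold = 99
  Event 13 (sale 2): sell min(2,34)=2. stock: 34 - 2 = 32. total_sold = 101
  Event 14 (sale 13): sell min(13,32)=13. stock: 32 - 13 = 19. total_sold = 114
Final: stock = 19, total_sold = 114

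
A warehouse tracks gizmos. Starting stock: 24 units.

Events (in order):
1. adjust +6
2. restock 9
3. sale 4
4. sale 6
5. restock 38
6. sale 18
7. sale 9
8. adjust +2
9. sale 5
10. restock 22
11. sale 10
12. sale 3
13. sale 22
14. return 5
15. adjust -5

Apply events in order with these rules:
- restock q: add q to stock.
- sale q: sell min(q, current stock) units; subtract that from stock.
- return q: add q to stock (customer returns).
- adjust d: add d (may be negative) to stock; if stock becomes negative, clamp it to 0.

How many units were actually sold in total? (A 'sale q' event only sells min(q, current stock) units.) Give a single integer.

Answer: 77

Derivation:
Processing events:
Start: stock = 24
  Event 1 (adjust +6): 24 + 6 = 30
  Event 2 (restock 9): 30 + 9 = 39
  Event 3 (sale 4): sell min(4,39)=4. stock: 39 - 4 = 35. total_sold = 4
  Event 4 (sale 6): sell min(6,35)=6. stock: 35 - 6 = 29. total_sold = 10
  Event 5 (restock 38): 29 + 38 = 67
  Event 6 (sale 18): sell min(18,67)=18. stock: 67 - 18 = 49. total_sold = 28
  Event 7 (sale 9): sell min(9,49)=9. stock: 49 - 9 = 40. total_sold = 37
  Event 8 (adjust +2): 40 + 2 = 42
  Event 9 (sale 5): sell min(5,42)=5. stock: 42 - 5 = 37. total_sold = 42
  Event 10 (restock 22): 37 + 22 = 59
  Event 11 (sale 10): sell min(10,59)=10. stock: 59 - 10 = 49. total_sold = 52
  Event 12 (sale 3): sell min(3,49)=3. stock: 49 - 3 = 46. total_sold = 55
  Event 13 (sale 22): sell min(22,46)=22. stock: 46 - 22 = 24. total_sold = 77
  Event 14 (return 5): 24 + 5 = 29
  Event 15 (adjust -5): 29 + -5 = 24
Final: stock = 24, total_sold = 77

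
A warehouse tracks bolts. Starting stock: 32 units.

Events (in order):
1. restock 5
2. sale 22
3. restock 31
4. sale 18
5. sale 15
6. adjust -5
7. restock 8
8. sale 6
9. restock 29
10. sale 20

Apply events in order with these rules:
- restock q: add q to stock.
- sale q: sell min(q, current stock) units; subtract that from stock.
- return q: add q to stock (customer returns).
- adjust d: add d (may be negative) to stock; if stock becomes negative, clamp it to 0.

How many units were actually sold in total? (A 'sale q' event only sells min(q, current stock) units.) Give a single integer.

Answer: 81

Derivation:
Processing events:
Start: stock = 32
  Event 1 (restock 5): 32 + 5 = 37
  Event 2 (sale 22): sell min(22,37)=22. stock: 37 - 22 = 15. total_sold = 22
  Event 3 (restock 31): 15 + 31 = 46
  Event 4 (sale 18): sell min(18,46)=18. stock: 46 - 18 = 28. total_sold = 40
  Event 5 (sale 15): sell min(15,28)=15. stock: 28 - 15 = 13. total_sold = 55
  Event 6 (adjust -5): 13 + -5 = 8
  Event 7 (restock 8): 8 + 8 = 16
  Event 8 (sale 6): sell min(6,16)=6. stock: 16 - 6 = 10. total_sold = 61
  Event 9 (restock 29): 10 + 29 = 39
  Event 10 (sale 20): sell min(20,39)=20. stock: 39 - 20 = 19. total_sold = 81
Final: stock = 19, total_sold = 81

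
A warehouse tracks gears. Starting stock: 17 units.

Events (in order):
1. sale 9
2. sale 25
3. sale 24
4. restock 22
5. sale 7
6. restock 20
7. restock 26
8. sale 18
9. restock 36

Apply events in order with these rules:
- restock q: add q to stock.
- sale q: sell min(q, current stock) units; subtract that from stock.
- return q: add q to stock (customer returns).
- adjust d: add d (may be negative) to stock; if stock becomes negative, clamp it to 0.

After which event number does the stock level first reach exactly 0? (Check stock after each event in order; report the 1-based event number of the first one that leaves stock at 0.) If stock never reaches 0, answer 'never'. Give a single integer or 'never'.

Answer: 2

Derivation:
Processing events:
Start: stock = 17
  Event 1 (sale 9): sell min(9,17)=9. stock: 17 - 9 = 8. total_sold = 9
  Event 2 (sale 25): sell min(25,8)=8. stock: 8 - 8 = 0. total_sold = 17
  Event 3 (sale 24): sell min(24,0)=0. stock: 0 - 0 = 0. total_sold = 17
  Event 4 (restock 22): 0 + 22 = 22
  Event 5 (sale 7): sell min(7,22)=7. stock: 22 - 7 = 15. total_sold = 24
  Event 6 (restock 20): 15 + 20 = 35
  Event 7 (restock 26): 35 + 26 = 61
  Event 8 (sale 18): sell min(18,61)=18. stock: 61 - 18 = 43. total_sold = 42
  Event 9 (restock 36): 43 + 36 = 79
Final: stock = 79, total_sold = 42

First zero at event 2.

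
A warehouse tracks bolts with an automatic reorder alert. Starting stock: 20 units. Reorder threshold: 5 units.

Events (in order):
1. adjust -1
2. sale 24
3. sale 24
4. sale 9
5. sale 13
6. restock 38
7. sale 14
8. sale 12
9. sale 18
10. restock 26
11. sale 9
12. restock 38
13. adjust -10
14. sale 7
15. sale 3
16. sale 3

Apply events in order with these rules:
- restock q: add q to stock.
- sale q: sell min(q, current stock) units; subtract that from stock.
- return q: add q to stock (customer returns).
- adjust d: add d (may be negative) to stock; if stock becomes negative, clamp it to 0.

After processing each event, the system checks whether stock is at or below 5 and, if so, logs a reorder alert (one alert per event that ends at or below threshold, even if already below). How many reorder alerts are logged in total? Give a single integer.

Answer: 5

Derivation:
Processing events:
Start: stock = 20
  Event 1 (adjust -1): 20 + -1 = 19
  Event 2 (sale 24): sell min(24,19)=19. stock: 19 - 19 = 0. total_sold = 19
  Event 3 (sale 24): sell min(24,0)=0. stock: 0 - 0 = 0. total_sold = 19
  Event 4 (sale 9): sell min(9,0)=0. stock: 0 - 0 = 0. total_sold = 19
  Event 5 (sale 13): sell min(13,0)=0. stock: 0 - 0 = 0. total_sold = 19
  Event 6 (restock 38): 0 + 38 = 38
  Event 7 (sale 14): sell min(14,38)=14. stock: 38 - 14 = 24. total_sold = 33
  Event 8 (sale 12): sell min(12,24)=12. stock: 24 - 12 = 12. total_sold = 45
  Event 9 (sale 18): sell min(18,12)=12. stock: 12 - 12 = 0. total_sold = 57
  Event 10 (restock 26): 0 + 26 = 26
  Event 11 (sale 9): sell min(9,26)=9. stock: 26 - 9 = 17. total_sold = 66
  Event 12 (restock 38): 17 + 38 = 55
  Event 13 (adjust -10): 55 + -10 = 45
  Event 14 (sale 7): sell min(7,45)=7. stock: 45 - 7 = 38. total_sold = 73
  Event 15 (sale 3): sell min(3,38)=3. stock: 38 - 3 = 35. total_sold = 76
  Event 16 (sale 3): sell min(3,35)=3. stock: 35 - 3 = 32. total_sold = 79
Final: stock = 32, total_sold = 79

Checking against threshold 5:
  After event 1: stock=19 > 5
  After event 2: stock=0 <= 5 -> ALERT
  After event 3: stock=0 <= 5 -> ALERT
  After event 4: stock=0 <= 5 -> ALERT
  After event 5: stock=0 <= 5 -> ALERT
  After event 6: stock=38 > 5
  After event 7: stock=24 > 5
  After event 8: stock=12 > 5
  After event 9: stock=0 <= 5 -> ALERT
  After event 10: stock=26 > 5
  After event 11: stock=17 > 5
  After event 12: stock=55 > 5
  After event 13: stock=45 > 5
  After event 14: stock=38 > 5
  After event 15: stock=35 > 5
  After event 16: stock=32 > 5
Alert events: [2, 3, 4, 5, 9]. Count = 5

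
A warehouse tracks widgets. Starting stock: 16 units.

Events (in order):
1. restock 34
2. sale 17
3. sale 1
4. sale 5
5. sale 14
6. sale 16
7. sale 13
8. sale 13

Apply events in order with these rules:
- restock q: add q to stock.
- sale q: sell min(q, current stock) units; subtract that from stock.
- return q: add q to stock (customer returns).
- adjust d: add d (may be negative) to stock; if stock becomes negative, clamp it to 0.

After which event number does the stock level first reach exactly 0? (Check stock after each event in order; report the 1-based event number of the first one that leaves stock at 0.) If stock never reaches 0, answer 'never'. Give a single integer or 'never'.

Processing events:
Start: stock = 16
  Event 1 (restock 34): 16 + 34 = 50
  Event 2 (sale 17): sell min(17,50)=17. stock: 50 - 17 = 33. total_sold = 17
  Event 3 (sale 1): sell min(1,33)=1. stock: 33 - 1 = 32. total_sold = 18
  Event 4 (sale 5): sell min(5,32)=5. stock: 32 - 5 = 27. total_sold = 23
  Event 5 (sale 14): sell min(14,27)=14. stock: 27 - 14 = 13. total_sold = 37
  Event 6 (sale 16): sell min(16,13)=13. stock: 13 - 13 = 0. total_sold = 50
  Event 7 (sale 13): sell min(13,0)=0. stock: 0 - 0 = 0. total_sold = 50
  Event 8 (sale 13): sell min(13,0)=0. stock: 0 - 0 = 0. total_sold = 50
Final: stock = 0, total_sold = 50

First zero at event 6.

Answer: 6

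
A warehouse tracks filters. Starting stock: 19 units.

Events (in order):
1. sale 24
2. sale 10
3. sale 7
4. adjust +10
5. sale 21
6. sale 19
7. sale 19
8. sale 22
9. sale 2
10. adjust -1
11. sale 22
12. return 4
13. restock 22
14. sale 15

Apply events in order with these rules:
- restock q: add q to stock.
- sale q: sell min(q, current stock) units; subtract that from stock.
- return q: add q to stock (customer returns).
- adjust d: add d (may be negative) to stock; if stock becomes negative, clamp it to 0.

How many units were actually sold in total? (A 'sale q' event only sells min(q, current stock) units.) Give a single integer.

Processing events:
Start: stock = 19
  Event 1 (sale 24): sell min(24,19)=19. stock: 19 - 19 = 0. total_sold = 19
  Event 2 (sale 10): sell min(10,0)=0. stock: 0 - 0 = 0. total_sold = 19
  Event 3 (sale 7): sell min(7,0)=0. stock: 0 - 0 = 0. total_sold = 19
  Event 4 (adjust +10): 0 + 10 = 10
  Event 5 (sale 21): sell min(21,10)=10. stock: 10 - 10 = 0. total_sold = 29
  Event 6 (sale 19): sell min(19,0)=0. stock: 0 - 0 = 0. total_sold = 29
  Event 7 (sale 19): sell min(19,0)=0. stock: 0 - 0 = 0. total_sold = 29
  Event 8 (sale 22): sell min(22,0)=0. stock: 0 - 0 = 0. total_sold = 29
  Event 9 (sale 2): sell min(2,0)=0. stock: 0 - 0 = 0. total_sold = 29
  Event 10 (adjust -1): 0 + -1 = 0 (clamped to 0)
  Event 11 (sale 22): sell min(22,0)=0. stock: 0 - 0 = 0. total_sold = 29
  Event 12 (return 4): 0 + 4 = 4
  Event 13 (restock 22): 4 + 22 = 26
  Event 14 (sale 15): sell min(15,26)=15. stock: 26 - 15 = 11. total_sold = 44
Final: stock = 11, total_sold = 44

Answer: 44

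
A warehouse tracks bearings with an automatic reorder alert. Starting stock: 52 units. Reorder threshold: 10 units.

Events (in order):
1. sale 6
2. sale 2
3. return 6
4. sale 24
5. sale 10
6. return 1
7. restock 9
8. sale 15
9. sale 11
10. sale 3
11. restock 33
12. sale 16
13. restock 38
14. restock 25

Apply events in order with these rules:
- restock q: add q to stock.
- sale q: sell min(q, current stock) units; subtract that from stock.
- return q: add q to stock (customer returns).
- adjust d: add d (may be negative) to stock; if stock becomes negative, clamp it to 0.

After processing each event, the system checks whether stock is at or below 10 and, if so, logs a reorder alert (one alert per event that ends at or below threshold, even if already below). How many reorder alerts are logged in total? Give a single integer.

Processing events:
Start: stock = 52
  Event 1 (sale 6): sell min(6,52)=6. stock: 52 - 6 = 46. total_sold = 6
  Event 2 (sale 2): sell min(2,46)=2. stock: 46 - 2 = 44. total_sold = 8
  Event 3 (return 6): 44 + 6 = 50
  Event 4 (sale 24): sell min(24,50)=24. stock: 50 - 24 = 26. total_sold = 32
  Event 5 (sale 10): sell min(10,26)=10. stock: 26 - 10 = 16. total_sold = 42
  Event 6 (return 1): 16 + 1 = 17
  Event 7 (restock 9): 17 + 9 = 26
  Event 8 (sale 15): sell min(15,26)=15. stock: 26 - 15 = 11. total_sold = 57
  Event 9 (sale 11): sell min(11,11)=11. stock: 11 - 11 = 0. total_sold = 68
  Event 10 (sale 3): sell min(3,0)=0. stock: 0 - 0 = 0. total_sold = 68
  Event 11 (restock 33): 0 + 33 = 33
  Event 12 (sale 16): sell min(16,33)=16. stock: 33 - 16 = 17. total_sold = 84
  Event 13 (restock 38): 17 + 38 = 55
  Event 14 (restock 25): 55 + 25 = 80
Final: stock = 80, total_sold = 84

Checking against threshold 10:
  After event 1: stock=46 > 10
  After event 2: stock=44 > 10
  After event 3: stock=50 > 10
  After event 4: stock=26 > 10
  After event 5: stock=16 > 10
  After event 6: stock=17 > 10
  After event 7: stock=26 > 10
  After event 8: stock=11 > 10
  After event 9: stock=0 <= 10 -> ALERT
  After event 10: stock=0 <= 10 -> ALERT
  After event 11: stock=33 > 10
  After event 12: stock=17 > 10
  After event 13: stock=55 > 10
  After event 14: stock=80 > 10
Alert events: [9, 10]. Count = 2

Answer: 2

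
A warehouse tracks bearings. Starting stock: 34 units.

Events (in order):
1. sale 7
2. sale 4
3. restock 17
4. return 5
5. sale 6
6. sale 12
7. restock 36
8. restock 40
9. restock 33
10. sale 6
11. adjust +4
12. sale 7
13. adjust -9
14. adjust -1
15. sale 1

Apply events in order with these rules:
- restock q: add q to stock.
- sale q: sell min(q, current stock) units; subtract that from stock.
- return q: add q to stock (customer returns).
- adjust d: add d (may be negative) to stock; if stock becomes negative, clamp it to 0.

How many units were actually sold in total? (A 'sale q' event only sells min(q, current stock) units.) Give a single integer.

Processing events:
Start: stock = 34
  Event 1 (sale 7): sell min(7,34)=7. stock: 34 - 7 = 27. total_sold = 7
  Event 2 (sale 4): sell min(4,27)=4. stock: 27 - 4 = 23. total_sold = 11
  Event 3 (restock 17): 23 + 17 = 40
  Event 4 (return 5): 40 + 5 = 45
  Event 5 (sale 6): sell min(6,45)=6. stock: 45 - 6 = 39. total_sold = 17
  Event 6 (sale 12): sell min(12,39)=12. stock: 39 - 12 = 27. total_sold = 29
  Event 7 (restock 36): 27 + 36 = 63
  Event 8 (restock 40): 63 + 40 = 103
  Event 9 (restock 33): 103 + 33 = 136
  Event 10 (sale 6): sell min(6,136)=6. stock: 136 - 6 = 130. total_sold = 35
  Event 11 (adjust +4): 130 + 4 = 134
  Event 12 (sale 7): sell min(7,134)=7. stock: 134 - 7 = 127. total_sold = 42
  Event 13 (adjust -9): 127 + -9 = 118
  Event 14 (adjust -1): 118 + -1 = 117
  Event 15 (sale 1): sell min(1,117)=1. stock: 117 - 1 = 116. total_sold = 43
Final: stock = 116, total_sold = 43

Answer: 43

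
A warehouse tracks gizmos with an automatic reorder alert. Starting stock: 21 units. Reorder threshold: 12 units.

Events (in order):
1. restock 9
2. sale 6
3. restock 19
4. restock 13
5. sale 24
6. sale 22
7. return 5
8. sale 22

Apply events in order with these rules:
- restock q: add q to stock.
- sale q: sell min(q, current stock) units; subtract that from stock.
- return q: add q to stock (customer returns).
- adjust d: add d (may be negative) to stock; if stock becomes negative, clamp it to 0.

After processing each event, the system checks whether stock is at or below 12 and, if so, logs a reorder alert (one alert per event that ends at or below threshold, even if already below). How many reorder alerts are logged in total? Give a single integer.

Answer: 2

Derivation:
Processing events:
Start: stock = 21
  Event 1 (restock 9): 21 + 9 = 30
  Event 2 (sale 6): sell min(6,30)=6. stock: 30 - 6 = 24. total_sold = 6
  Event 3 (restock 19): 24 + 19 = 43
  Event 4 (restock 13): 43 + 13 = 56
  Event 5 (sale 24): sell min(24,56)=24. stock: 56 - 24 = 32. total_sold = 30
  Event 6 (sale 22): sell min(22,32)=22. stock: 32 - 22 = 10. total_sold = 52
  Event 7 (return 5): 10 + 5 = 15
  Event 8 (sale 22): sell min(22,15)=15. stock: 15 - 15 = 0. total_sold = 67
Final: stock = 0, total_sold = 67

Checking against threshold 12:
  After event 1: stock=30 > 12
  After event 2: stock=24 > 12
  After event 3: stock=43 > 12
  After event 4: stock=56 > 12
  After event 5: stock=32 > 12
  After event 6: stock=10 <= 12 -> ALERT
  After event 7: stock=15 > 12
  After event 8: stock=0 <= 12 -> ALERT
Alert events: [6, 8]. Count = 2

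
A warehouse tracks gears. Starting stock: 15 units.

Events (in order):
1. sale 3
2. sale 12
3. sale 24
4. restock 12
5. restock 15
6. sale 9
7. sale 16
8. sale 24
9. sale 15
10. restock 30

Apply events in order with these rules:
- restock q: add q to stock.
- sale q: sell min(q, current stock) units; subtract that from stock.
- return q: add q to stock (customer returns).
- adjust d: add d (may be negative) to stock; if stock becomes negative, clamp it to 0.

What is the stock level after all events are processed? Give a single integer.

Processing events:
Start: stock = 15
  Event 1 (sale 3): sell min(3,15)=3. stock: 15 - 3 = 12. total_sold = 3
  Event 2 (sale 12): sell min(12,12)=12. stock: 12 - 12 = 0. total_sold = 15
  Event 3 (sale 24): sell min(24,0)=0. stock: 0 - 0 = 0. total_sold = 15
  Event 4 (restock 12): 0 + 12 = 12
  Event 5 (restock 15): 12 + 15 = 27
  Event 6 (sale 9): sell min(9,27)=9. stock: 27 - 9 = 18. total_sold = 24
  Event 7 (sale 16): sell min(16,18)=16. stock: 18 - 16 = 2. total_sold = 40
  Event 8 (sale 24): sell min(24,2)=2. stock: 2 - 2 = 0. total_sold = 42
  Event 9 (sale 15): sell min(15,0)=0. stock: 0 - 0 = 0. total_sold = 42
  Event 10 (restock 30): 0 + 30 = 30
Final: stock = 30, total_sold = 42

Answer: 30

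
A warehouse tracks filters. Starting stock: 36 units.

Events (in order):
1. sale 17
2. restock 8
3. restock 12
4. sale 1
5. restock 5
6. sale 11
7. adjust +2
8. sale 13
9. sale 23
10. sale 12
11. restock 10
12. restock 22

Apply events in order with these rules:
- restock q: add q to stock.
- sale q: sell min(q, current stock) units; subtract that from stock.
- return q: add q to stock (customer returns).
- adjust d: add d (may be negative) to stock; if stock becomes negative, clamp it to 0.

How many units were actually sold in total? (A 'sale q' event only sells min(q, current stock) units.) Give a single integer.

Answer: 63

Derivation:
Processing events:
Start: stock = 36
  Event 1 (sale 17): sell min(17,36)=17. stock: 36 - 17 = 19. total_sold = 17
  Event 2 (restock 8): 19 + 8 = 27
  Event 3 (restock 12): 27 + 12 = 39
  Event 4 (sale 1): sell min(1,39)=1. stock: 39 - 1 = 38. total_sold = 18
  Event 5 (restock 5): 38 + 5 = 43
  Event 6 (sale 11): sell min(11,43)=11. stock: 43 - 11 = 32. total_sold = 29
  Event 7 (adjust +2): 32 + 2 = 34
  Event 8 (sale 13): sell min(13,34)=13. stock: 34 - 13 = 21. total_sold = 42
  Event 9 (sale 23): sell min(23,21)=21. stock: 21 - 21 = 0. total_sold = 63
  Event 10 (sale 12): sell min(12,0)=0. stock: 0 - 0 = 0. total_sold = 63
  Event 11 (restock 10): 0 + 10 = 10
  Event 12 (restock 22): 10 + 22 = 32
Final: stock = 32, total_sold = 63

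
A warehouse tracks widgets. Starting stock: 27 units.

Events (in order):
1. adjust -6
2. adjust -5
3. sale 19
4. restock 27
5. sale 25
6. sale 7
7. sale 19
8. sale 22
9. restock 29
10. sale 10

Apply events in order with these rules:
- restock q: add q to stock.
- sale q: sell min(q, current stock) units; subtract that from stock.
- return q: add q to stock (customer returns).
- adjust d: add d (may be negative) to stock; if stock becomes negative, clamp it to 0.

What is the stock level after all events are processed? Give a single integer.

Processing events:
Start: stock = 27
  Event 1 (adjust -6): 27 + -6 = 21
  Event 2 (adjust -5): 21 + -5 = 16
  Event 3 (sale 19): sell min(19,16)=16. stock: 16 - 16 = 0. total_sold = 16
  Event 4 (restock 27): 0 + 27 = 27
  Event 5 (sale 25): sell min(25,27)=25. stock: 27 - 25 = 2. total_sold = 41
  Event 6 (sale 7): sell min(7,2)=2. stock: 2 - 2 = 0. total_sold = 43
  Event 7 (sale 19): sell min(19,0)=0. stock: 0 - 0 = 0. total_sold = 43
  Event 8 (sale 22): sell min(22,0)=0. stock: 0 - 0 = 0. total_sold = 43
  Event 9 (restock 29): 0 + 29 = 29
  Event 10 (sale 10): sell min(10,29)=10. stock: 29 - 10 = 19. total_sold = 53
Final: stock = 19, total_sold = 53

Answer: 19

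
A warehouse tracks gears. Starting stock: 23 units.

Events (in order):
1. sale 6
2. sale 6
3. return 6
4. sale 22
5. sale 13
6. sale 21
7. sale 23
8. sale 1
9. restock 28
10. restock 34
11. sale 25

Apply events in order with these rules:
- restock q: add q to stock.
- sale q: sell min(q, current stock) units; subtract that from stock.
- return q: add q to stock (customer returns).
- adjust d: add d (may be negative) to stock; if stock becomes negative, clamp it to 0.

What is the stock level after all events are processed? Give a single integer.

Answer: 37

Derivation:
Processing events:
Start: stock = 23
  Event 1 (sale 6): sell min(6,23)=6. stock: 23 - 6 = 17. total_sold = 6
  Event 2 (sale 6): sell min(6,17)=6. stock: 17 - 6 = 11. total_sold = 12
  Event 3 (return 6): 11 + 6 = 17
  Event 4 (sale 22): sell min(22,17)=17. stock: 17 - 17 = 0. total_sold = 29
  Event 5 (sale 13): sell min(13,0)=0. stock: 0 - 0 = 0. total_sold = 29
  Event 6 (sale 21): sell min(21,0)=0. stock: 0 - 0 = 0. total_sold = 29
  Event 7 (sale 23): sell min(23,0)=0. stock: 0 - 0 = 0. total_sold = 29
  Event 8 (sale 1): sell min(1,0)=0. stock: 0 - 0 = 0. total_sold = 29
  Event 9 (restock 28): 0 + 28 = 28
  Event 10 (restock 34): 28 + 34 = 62
  Event 11 (sale 25): sell min(25,62)=25. stock: 62 - 25 = 37. total_sold = 54
Final: stock = 37, total_sold = 54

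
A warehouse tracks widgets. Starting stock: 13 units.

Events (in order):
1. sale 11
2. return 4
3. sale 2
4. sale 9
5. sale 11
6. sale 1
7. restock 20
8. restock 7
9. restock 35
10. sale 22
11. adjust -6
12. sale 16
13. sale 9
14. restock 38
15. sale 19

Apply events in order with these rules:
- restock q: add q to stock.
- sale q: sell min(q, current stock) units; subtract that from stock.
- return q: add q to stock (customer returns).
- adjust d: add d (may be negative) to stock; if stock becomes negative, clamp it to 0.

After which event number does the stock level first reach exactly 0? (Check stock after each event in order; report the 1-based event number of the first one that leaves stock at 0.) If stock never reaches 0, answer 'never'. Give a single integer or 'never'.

Answer: 4

Derivation:
Processing events:
Start: stock = 13
  Event 1 (sale 11): sell min(11,13)=11. stock: 13 - 11 = 2. total_sold = 11
  Event 2 (return 4): 2 + 4 = 6
  Event 3 (sale 2): sell min(2,6)=2. stock: 6 - 2 = 4. total_sold = 13
  Event 4 (sale 9): sell min(9,4)=4. stock: 4 - 4 = 0. total_sold = 17
  Event 5 (sale 11): sell min(11,0)=0. stock: 0 - 0 = 0. total_sold = 17
  Event 6 (sale 1): sell min(1,0)=0. stock: 0 - 0 = 0. total_sold = 17
  Event 7 (restock 20): 0 + 20 = 20
  Event 8 (restock 7): 20 + 7 = 27
  Event 9 (restock 35): 27 + 35 = 62
  Event 10 (sale 22): sell min(22,62)=22. stock: 62 - 22 = 40. total_sold = 39
  Event 11 (adjust -6): 40 + -6 = 34
  Event 12 (sale 16): sell min(16,34)=16. stock: 34 - 16 = 18. total_sold = 55
  Event 13 (sale 9): sell min(9,18)=9. stock: 18 - 9 = 9. total_sold = 64
  Event 14 (restock 38): 9 + 38 = 47
  Event 15 (sale 19): sell min(19,47)=19. stock: 47 - 19 = 28. total_sold = 83
Final: stock = 28, total_sold = 83

First zero at event 4.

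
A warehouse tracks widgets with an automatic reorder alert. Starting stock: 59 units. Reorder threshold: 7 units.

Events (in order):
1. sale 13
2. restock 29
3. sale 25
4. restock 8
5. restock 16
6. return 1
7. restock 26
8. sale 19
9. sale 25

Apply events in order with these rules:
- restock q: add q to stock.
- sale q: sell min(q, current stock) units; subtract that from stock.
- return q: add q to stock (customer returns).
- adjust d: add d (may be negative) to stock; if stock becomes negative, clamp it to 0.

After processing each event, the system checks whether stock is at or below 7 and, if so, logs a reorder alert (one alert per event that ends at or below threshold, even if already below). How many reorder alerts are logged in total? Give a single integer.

Processing events:
Start: stock = 59
  Event 1 (sale 13): sell min(13,59)=13. stock: 59 - 13 = 46. total_sold = 13
  Event 2 (restock 29): 46 + 29 = 75
  Event 3 (sale 25): sell min(25,75)=25. stock: 75 - 25 = 50. total_sold = 38
  Event 4 (restock 8): 50 + 8 = 58
  Event 5 (restock 16): 58 + 16 = 74
  Event 6 (return 1): 74 + 1 = 75
  Event 7 (restock 26): 75 + 26 = 101
  Event 8 (sale 19): sell min(19,101)=19. stock: 101 - 19 = 82. total_sold = 57
  Event 9 (sale 25): sell min(25,82)=25. stock: 82 - 25 = 57. total_sold = 82
Final: stock = 57, total_sold = 82

Checking against threshold 7:
  After event 1: stock=46 > 7
  After event 2: stock=75 > 7
  After event 3: stock=50 > 7
  After event 4: stock=58 > 7
  After event 5: stock=74 > 7
  After event 6: stock=75 > 7
  After event 7: stock=101 > 7
  After event 8: stock=82 > 7
  After event 9: stock=57 > 7
Alert events: []. Count = 0

Answer: 0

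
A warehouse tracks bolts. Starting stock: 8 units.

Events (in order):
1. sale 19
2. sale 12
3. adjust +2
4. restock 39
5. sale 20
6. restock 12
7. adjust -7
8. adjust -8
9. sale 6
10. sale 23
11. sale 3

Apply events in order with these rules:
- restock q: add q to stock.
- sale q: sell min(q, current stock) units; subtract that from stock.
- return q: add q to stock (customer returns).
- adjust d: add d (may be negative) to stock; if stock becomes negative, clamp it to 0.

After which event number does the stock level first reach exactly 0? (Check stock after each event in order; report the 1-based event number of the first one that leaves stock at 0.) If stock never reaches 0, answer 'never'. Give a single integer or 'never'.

Processing events:
Start: stock = 8
  Event 1 (sale 19): sell min(19,8)=8. stock: 8 - 8 = 0. total_sold = 8
  Event 2 (sale 12): sell min(12,0)=0. stock: 0 - 0 = 0. total_sold = 8
  Event 3 (adjust +2): 0 + 2 = 2
  Event 4 (restock 39): 2 + 39 = 41
  Event 5 (sale 20): sell min(20,41)=20. stock: 41 - 20 = 21. total_sold = 28
  Event 6 (restock 12): 21 + 12 = 33
  Event 7 (adjust -7): 33 + -7 = 26
  Event 8 (adjust -8): 26 + -8 = 18
  Event 9 (sale 6): sell min(6,18)=6. stock: 18 - 6 = 12. total_sold = 34
  Event 10 (sale 23): sell min(23,12)=12. stock: 12 - 12 = 0. total_sold = 46
  Event 11 (sale 3): sell min(3,0)=0. stock: 0 - 0 = 0. total_sold = 46
Final: stock = 0, total_sold = 46

First zero at event 1.

Answer: 1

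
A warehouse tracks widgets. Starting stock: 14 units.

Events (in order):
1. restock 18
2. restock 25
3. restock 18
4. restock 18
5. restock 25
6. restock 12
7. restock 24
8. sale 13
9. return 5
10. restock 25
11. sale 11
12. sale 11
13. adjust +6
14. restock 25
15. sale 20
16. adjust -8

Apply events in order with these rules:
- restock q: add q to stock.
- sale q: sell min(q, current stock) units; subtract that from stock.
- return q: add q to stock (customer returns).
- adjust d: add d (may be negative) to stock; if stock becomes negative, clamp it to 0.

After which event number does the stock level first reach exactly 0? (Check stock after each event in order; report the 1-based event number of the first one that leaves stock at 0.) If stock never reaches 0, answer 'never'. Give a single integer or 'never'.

Answer: never

Derivation:
Processing events:
Start: stock = 14
  Event 1 (restock 18): 14 + 18 = 32
  Event 2 (restock 25): 32 + 25 = 57
  Event 3 (restock 18): 57 + 18 = 75
  Event 4 (restock 18): 75 + 18 = 93
  Event 5 (restock 25): 93 + 25 = 118
  Event 6 (restock 12): 118 + 12 = 130
  Event 7 (restock 24): 130 + 24 = 154
  Event 8 (sale 13): sell min(13,154)=13. stock: 154 - 13 = 141. total_sold = 13
  Event 9 (return 5): 141 + 5 = 146
  Event 10 (restock 25): 146 + 25 = 171
  Event 11 (sale 11): sell min(11,171)=11. stock: 171 - 11 = 160. total_sold = 24
  Event 12 (sale 11): sell min(11,160)=11. stock: 160 - 11 = 149. total_sold = 35
  Event 13 (adjust +6): 149 + 6 = 155
  Event 14 (restock 25): 155 + 25 = 180
  Event 15 (sale 20): sell min(20,180)=20. stock: 180 - 20 = 160. total_sold = 55
  Event 16 (adjust -8): 160 + -8 = 152
Final: stock = 152, total_sold = 55

Stock never reaches 0.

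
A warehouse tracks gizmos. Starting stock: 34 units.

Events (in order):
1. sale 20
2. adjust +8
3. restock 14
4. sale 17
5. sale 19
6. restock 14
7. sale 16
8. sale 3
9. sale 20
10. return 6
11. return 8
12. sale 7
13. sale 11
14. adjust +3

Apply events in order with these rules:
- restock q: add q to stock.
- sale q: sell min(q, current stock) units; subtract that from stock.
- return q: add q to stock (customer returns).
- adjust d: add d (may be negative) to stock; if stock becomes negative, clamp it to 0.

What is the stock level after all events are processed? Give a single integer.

Answer: 3

Derivation:
Processing events:
Start: stock = 34
  Event 1 (sale 20): sell min(20,34)=20. stock: 34 - 20 = 14. total_sold = 20
  Event 2 (adjust +8): 14 + 8 = 22
  Event 3 (restock 14): 22 + 14 = 36
  Event 4 (sale 17): sell min(17,36)=17. stock: 36 - 17 = 19. total_sold = 37
  Event 5 (sale 19): sell min(19,19)=19. stock: 19 - 19 = 0. total_sold = 56
  Event 6 (restock 14): 0 + 14 = 14
  Event 7 (sale 16): sell min(16,14)=14. stock: 14 - 14 = 0. total_sold = 70
  Event 8 (sale 3): sell min(3,0)=0. stock: 0 - 0 = 0. total_sold = 70
  Event 9 (sale 20): sell min(20,0)=0. stock: 0 - 0 = 0. total_sold = 70
  Event 10 (return 6): 0 + 6 = 6
  Event 11 (return 8): 6 + 8 = 14
  Event 12 (sale 7): sell min(7,14)=7. stock: 14 - 7 = 7. total_sold = 77
  Event 13 (sale 11): sell min(11,7)=7. stock: 7 - 7 = 0. total_sold = 84
  Event 14 (adjust +3): 0 + 3 = 3
Final: stock = 3, total_sold = 84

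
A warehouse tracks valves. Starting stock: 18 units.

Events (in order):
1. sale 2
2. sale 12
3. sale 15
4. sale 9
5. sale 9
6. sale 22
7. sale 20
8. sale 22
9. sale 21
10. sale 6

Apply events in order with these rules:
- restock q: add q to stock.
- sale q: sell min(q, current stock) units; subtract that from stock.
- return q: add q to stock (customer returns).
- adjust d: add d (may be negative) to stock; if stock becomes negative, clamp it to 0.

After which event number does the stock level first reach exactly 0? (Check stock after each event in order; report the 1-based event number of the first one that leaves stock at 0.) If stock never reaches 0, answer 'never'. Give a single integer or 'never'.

Processing events:
Start: stock = 18
  Event 1 (sale 2): sell min(2,18)=2. stock: 18 - 2 = 16. total_sold = 2
  Event 2 (sale 12): sell min(12,16)=12. stock: 16 - 12 = 4. total_sold = 14
  Event 3 (sale 15): sell min(15,4)=4. stock: 4 - 4 = 0. total_sold = 18
  Event 4 (sale 9): sell min(9,0)=0. stock: 0 - 0 = 0. total_sold = 18
  Event 5 (sale 9): sell min(9,0)=0. stock: 0 - 0 = 0. total_sold = 18
  Event 6 (sale 22): sell min(22,0)=0. stock: 0 - 0 = 0. total_sold = 18
  Event 7 (sale 20): sell min(20,0)=0. stock: 0 - 0 = 0. total_sold = 18
  Event 8 (sale 22): sell min(22,0)=0. stock: 0 - 0 = 0. total_sold = 18
  Event 9 (sale 21): sell min(21,0)=0. stock: 0 - 0 = 0. total_sold = 18
  Event 10 (sale 6): sell min(6,0)=0. stock: 0 - 0 = 0. total_sold = 18
Final: stock = 0, total_sold = 18

First zero at event 3.

Answer: 3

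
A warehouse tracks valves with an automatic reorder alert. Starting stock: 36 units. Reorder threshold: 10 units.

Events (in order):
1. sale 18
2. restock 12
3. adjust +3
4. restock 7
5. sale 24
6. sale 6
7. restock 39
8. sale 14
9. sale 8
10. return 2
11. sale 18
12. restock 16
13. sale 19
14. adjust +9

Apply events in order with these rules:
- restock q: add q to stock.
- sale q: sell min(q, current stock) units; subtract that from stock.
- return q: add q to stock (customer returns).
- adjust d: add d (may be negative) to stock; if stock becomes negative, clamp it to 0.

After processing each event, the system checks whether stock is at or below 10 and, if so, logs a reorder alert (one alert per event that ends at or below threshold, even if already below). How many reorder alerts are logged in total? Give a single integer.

Processing events:
Start: stock = 36
  Event 1 (sale 18): sell min(18,36)=18. stock: 36 - 18 = 18. total_sold = 18
  Event 2 (restock 12): 18 + 12 = 30
  Event 3 (adjust +3): 30 + 3 = 33
  Event 4 (restock 7): 33 + 7 = 40
  Event 5 (sale 24): sell min(24,40)=24. stock: 40 - 24 = 16. total_sold = 42
  Event 6 (sale 6): sell min(6,16)=6. stock: 16 - 6 = 10. total_sold = 48
  Event 7 (restock 39): 10 + 39 = 49
  Event 8 (sale 14): sell min(14,49)=14. stock: 49 - 14 = 35. total_sold = 62
  Event 9 (sale 8): sell min(8,35)=8. stock: 35 - 8 = 27. total_sold = 70
  Event 10 (return 2): 27 + 2 = 29
  Event 11 (sale 18): sell min(18,29)=18. stock: 29 - 18 = 11. total_sold = 88
  Event 12 (restock 16): 11 + 16 = 27
  Event 13 (sale 19): sell min(19,27)=19. stock: 27 - 19 = 8. total_sold = 107
  Event 14 (adjust +9): 8 + 9 = 17
Final: stock = 17, total_sold = 107

Checking against threshold 10:
  After event 1: stock=18 > 10
  After event 2: stock=30 > 10
  After event 3: stock=33 > 10
  After event 4: stock=40 > 10
  After event 5: stock=16 > 10
  After event 6: stock=10 <= 10 -> ALERT
  After event 7: stock=49 > 10
  After event 8: stock=35 > 10
  After event 9: stock=27 > 10
  After event 10: stock=29 > 10
  After event 11: stock=11 > 10
  After event 12: stock=27 > 10
  After event 13: stock=8 <= 10 -> ALERT
  After event 14: stock=17 > 10
Alert events: [6, 13]. Count = 2

Answer: 2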